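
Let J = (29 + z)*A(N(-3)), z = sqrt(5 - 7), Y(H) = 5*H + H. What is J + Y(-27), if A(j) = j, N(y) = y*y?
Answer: 99 + 9*I*sqrt(2) ≈ 99.0 + 12.728*I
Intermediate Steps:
Y(H) = 6*H
N(y) = y**2
z = I*sqrt(2) (z = sqrt(-2) = I*sqrt(2) ≈ 1.4142*I)
J = 261 + 9*I*sqrt(2) (J = (29 + I*sqrt(2))*(-3)**2 = (29 + I*sqrt(2))*9 = 261 + 9*I*sqrt(2) ≈ 261.0 + 12.728*I)
J + Y(-27) = (261 + 9*I*sqrt(2)) + 6*(-27) = (261 + 9*I*sqrt(2)) - 162 = 99 + 9*I*sqrt(2)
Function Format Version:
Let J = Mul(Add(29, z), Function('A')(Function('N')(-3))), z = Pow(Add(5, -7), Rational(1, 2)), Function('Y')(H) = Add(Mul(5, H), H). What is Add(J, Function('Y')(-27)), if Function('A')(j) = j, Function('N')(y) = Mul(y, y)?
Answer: Add(99, Mul(9, I, Pow(2, Rational(1, 2)))) ≈ Add(99.000, Mul(12.728, I))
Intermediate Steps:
Function('Y')(H) = Mul(6, H)
Function('N')(y) = Pow(y, 2)
z = Mul(I, Pow(2, Rational(1, 2))) (z = Pow(-2, Rational(1, 2)) = Mul(I, Pow(2, Rational(1, 2))) ≈ Mul(1.4142, I))
J = Add(261, Mul(9, I, Pow(2, Rational(1, 2)))) (J = Mul(Add(29, Mul(I, Pow(2, Rational(1, 2)))), Pow(-3, 2)) = Mul(Add(29, Mul(I, Pow(2, Rational(1, 2)))), 9) = Add(261, Mul(9, I, Pow(2, Rational(1, 2)))) ≈ Add(261.00, Mul(12.728, I)))
Add(J, Function('Y')(-27)) = Add(Add(261, Mul(9, I, Pow(2, Rational(1, 2)))), Mul(6, -27)) = Add(Add(261, Mul(9, I, Pow(2, Rational(1, 2)))), -162) = Add(99, Mul(9, I, Pow(2, Rational(1, 2))))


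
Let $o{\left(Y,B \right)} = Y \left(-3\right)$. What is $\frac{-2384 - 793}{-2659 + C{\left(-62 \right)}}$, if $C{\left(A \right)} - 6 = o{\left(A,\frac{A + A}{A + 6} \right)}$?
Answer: $\frac{3177}{2467} \approx 1.2878$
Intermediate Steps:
$o{\left(Y,B \right)} = - 3 Y$
$C{\left(A \right)} = 6 - 3 A$
$\frac{-2384 - 793}{-2659 + C{\left(-62 \right)}} = \frac{-2384 - 793}{-2659 + \left(6 - -186\right)} = - \frac{3177}{-2659 + \left(6 + 186\right)} = - \frac{3177}{-2659 + 192} = - \frac{3177}{-2467} = \left(-3177\right) \left(- \frac{1}{2467}\right) = \frac{3177}{2467}$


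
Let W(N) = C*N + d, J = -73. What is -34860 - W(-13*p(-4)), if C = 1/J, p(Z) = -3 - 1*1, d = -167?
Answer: -2532537/73 ≈ -34692.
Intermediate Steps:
p(Z) = -4 (p(Z) = -3 - 1 = -4)
C = -1/73 (C = 1/(-73) = -1/73 ≈ -0.013699)
W(N) = -167 - N/73 (W(N) = -N/73 - 167 = -167 - N/73)
-34860 - W(-13*p(-4)) = -34860 - (-167 - (-13)*(-4)/73) = -34860 - (-167 - 1/73*52) = -34860 - (-167 - 52/73) = -34860 - 1*(-12243/73) = -34860 + 12243/73 = -2532537/73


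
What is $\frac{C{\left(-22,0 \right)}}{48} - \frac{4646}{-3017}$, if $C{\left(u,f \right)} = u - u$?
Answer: $\frac{4646}{3017} \approx 1.5399$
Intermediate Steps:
$C{\left(u,f \right)} = 0$
$\frac{C{\left(-22,0 \right)}}{48} - \frac{4646}{-3017} = \frac{0}{48} - \frac{4646}{-3017} = 0 \cdot \frac{1}{48} - - \frac{4646}{3017} = 0 + \frac{4646}{3017} = \frac{4646}{3017}$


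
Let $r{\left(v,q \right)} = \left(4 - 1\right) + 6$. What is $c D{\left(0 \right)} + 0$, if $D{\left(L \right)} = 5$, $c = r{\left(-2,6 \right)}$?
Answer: $45$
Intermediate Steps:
$r{\left(v,q \right)} = 9$ ($r{\left(v,q \right)} = 3 + 6 = 9$)
$c = 9$
$c D{\left(0 \right)} + 0 = 9 \cdot 5 + 0 = 45 + 0 = 45$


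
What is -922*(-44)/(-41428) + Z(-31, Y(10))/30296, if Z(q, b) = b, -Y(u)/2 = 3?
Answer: -153662087/156887836 ≈ -0.97944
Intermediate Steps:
Y(u) = -6 (Y(u) = -2*3 = -6)
-922*(-44)/(-41428) + Z(-31, Y(10))/30296 = -922*(-44)/(-41428) - 6/30296 = 40568*(-1/41428) - 6*1/30296 = -10142/10357 - 3/15148 = -153662087/156887836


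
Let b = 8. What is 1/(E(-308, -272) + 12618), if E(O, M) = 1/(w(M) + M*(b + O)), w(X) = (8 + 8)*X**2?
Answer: 1265344/15966110593 ≈ 7.9252e-5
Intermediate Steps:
w(X) = 16*X**2
E(O, M) = 1/(16*M**2 + M*(8 + O))
1/(E(-308, -272) + 12618) = 1/(1/((-272)*(8 - 308 + 16*(-272))) + 12618) = 1/(-1/(272*(8 - 308 - 4352)) + 12618) = 1/(-1/272/(-4652) + 12618) = 1/(-1/272*(-1/4652) + 12618) = 1/(1/1265344 + 12618) = 1/(15966110593/1265344) = 1265344/15966110593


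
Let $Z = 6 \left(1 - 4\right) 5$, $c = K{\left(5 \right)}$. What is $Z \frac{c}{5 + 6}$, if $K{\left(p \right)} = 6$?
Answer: $- \frac{540}{11} \approx -49.091$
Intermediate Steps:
$c = 6$
$Z = -90$ ($Z = 6 \left(1 - 4\right) 5 = 6 \left(-3\right) 5 = \left(-18\right) 5 = -90$)
$Z \frac{c}{5 + 6} = - 90 \frac{6}{5 + 6} = - 90 \cdot \frac{6}{11} = - 90 \cdot 6 \cdot \frac{1}{11} = \left(-90\right) \frac{6}{11} = - \frac{540}{11}$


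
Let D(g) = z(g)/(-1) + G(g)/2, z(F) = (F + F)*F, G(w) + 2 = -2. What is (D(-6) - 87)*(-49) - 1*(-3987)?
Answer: 11876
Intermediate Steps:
G(w) = -4 (G(w) = -2 - 2 = -4)
z(F) = 2*F² (z(F) = (2*F)*F = 2*F²)
D(g) = -2 - 2*g² (D(g) = (2*g²)/(-1) - 4/2 = (2*g²)*(-1) - 4*½ = -2*g² - 2 = -2 - 2*g²)
(D(-6) - 87)*(-49) - 1*(-3987) = ((-2 - 2*(-6)²) - 87)*(-49) - 1*(-3987) = ((-2 - 2*36) - 87)*(-49) + 3987 = ((-2 - 72) - 87)*(-49) + 3987 = (-74 - 87)*(-49) + 3987 = -161*(-49) + 3987 = 7889 + 3987 = 11876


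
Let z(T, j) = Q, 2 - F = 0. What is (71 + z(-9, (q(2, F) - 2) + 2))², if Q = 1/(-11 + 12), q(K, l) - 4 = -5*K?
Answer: 5184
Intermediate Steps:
F = 2 (F = 2 - 1*0 = 2 + 0 = 2)
q(K, l) = 4 - 5*K
Q = 1 (Q = 1/1 = 1)
z(T, j) = 1
(71 + z(-9, (q(2, F) - 2) + 2))² = (71 + 1)² = 72² = 5184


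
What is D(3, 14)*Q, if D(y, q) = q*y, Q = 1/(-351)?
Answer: -14/117 ≈ -0.11966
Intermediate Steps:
Q = -1/351 ≈ -0.0028490
D(3, 14)*Q = (14*3)*(-1/351) = 42*(-1/351) = -14/117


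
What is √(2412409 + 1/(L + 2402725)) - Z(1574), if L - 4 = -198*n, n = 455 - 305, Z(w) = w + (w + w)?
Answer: -4722 + √13584918311292514998/2373029 ≈ -3168.8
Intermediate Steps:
Z(w) = 3*w (Z(w) = w + 2*w = 3*w)
n = 150
L = -29696 (L = 4 - 198*150 = 4 - 29700 = -29696)
√(2412409 + 1/(L + 2402725)) - Z(1574) = √(2412409 + 1/(-29696 + 2402725)) - 3*1574 = √(2412409 + 1/2373029) - 1*4722 = √(2412409 + 1/2373029) - 4722 = √(5724716516862/2373029) - 4722 = √13584918311292514998/2373029 - 4722 = -4722 + √13584918311292514998/2373029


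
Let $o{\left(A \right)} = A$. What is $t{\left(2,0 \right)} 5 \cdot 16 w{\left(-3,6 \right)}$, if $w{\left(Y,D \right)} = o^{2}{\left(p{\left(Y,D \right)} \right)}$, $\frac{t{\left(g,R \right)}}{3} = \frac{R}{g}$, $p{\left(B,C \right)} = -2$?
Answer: $0$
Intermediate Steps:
$t{\left(g,R \right)} = \frac{3 R}{g}$ ($t{\left(g,R \right)} = 3 \frac{R}{g} = \frac{3 R}{g}$)
$w{\left(Y,D \right)} = 4$ ($w{\left(Y,D \right)} = \left(-2\right)^{2} = 4$)
$t{\left(2,0 \right)} 5 \cdot 16 w{\left(-3,6 \right)} = 3 \cdot 0 \cdot \frac{1}{2} \cdot 5 \cdot 16 \cdot 4 = 0 \cdot 5 \cdot 16 \cdot 4 = 0 \cdot 16 \cdot 4 = 0 \cdot 4 = 0$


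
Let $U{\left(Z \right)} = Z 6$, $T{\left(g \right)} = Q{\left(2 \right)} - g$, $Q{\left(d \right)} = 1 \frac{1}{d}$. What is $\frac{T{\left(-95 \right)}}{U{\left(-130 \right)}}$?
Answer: $- \frac{191}{1560} \approx -0.12244$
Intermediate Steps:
$Q{\left(d \right)} = \frac{1}{d}$
$T{\left(g \right)} = \frac{1}{2} - g$
$U{\left(Z \right)} = 6 Z$
$\frac{T{\left(-95 \right)}}{U{\left(-130 \right)}} = \frac{\frac{1}{2} - -95}{6 \left(-130\right)} = \frac{\frac{1}{2} + 95}{-780} = \frac{191}{2} \left(- \frac{1}{780}\right) = - \frac{191}{1560}$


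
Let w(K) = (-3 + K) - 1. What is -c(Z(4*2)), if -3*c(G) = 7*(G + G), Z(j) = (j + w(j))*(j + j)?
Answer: 896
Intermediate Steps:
w(K) = -4 + K
Z(j) = 2*j*(-4 + 2*j) (Z(j) = (j + (-4 + j))*(j + j) = (-4 + 2*j)*(2*j) = 2*j*(-4 + 2*j))
c(G) = -14*G/3 (c(G) = -7*(G + G)/3 = -7*2*G/3 = -14*G/3)
-c(Z(4*2)) = -(-14)*4*(4*2)*(-2 + 4*2)/3 = -(-14)*4*8*(-2 + 8)/3 = -(-14)*4*8*6/3 = -(-14)*192/3 = -1*(-896) = 896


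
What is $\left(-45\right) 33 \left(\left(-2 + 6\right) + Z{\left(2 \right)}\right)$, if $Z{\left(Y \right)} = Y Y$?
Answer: $-11880$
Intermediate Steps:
$Z{\left(Y \right)} = Y^{2}$
$\left(-45\right) 33 \left(\left(-2 + 6\right) + Z{\left(2 \right)}\right) = \left(-45\right) 33 \left(\left(-2 + 6\right) + 2^{2}\right) = - 1485 \left(4 + 4\right) = \left(-1485\right) 8 = -11880$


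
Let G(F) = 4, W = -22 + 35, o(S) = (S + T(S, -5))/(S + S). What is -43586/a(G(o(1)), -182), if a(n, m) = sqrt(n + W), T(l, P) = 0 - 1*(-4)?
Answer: -43586*sqrt(17)/17 ≈ -10571.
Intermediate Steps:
T(l, P) = 4 (T(l, P) = 0 + 4 = 4)
o(S) = (4 + S)/(2*S) (o(S) = (S + 4)/(S + S) = (4 + S)/((2*S)) = (4 + S)*(1/(2*S)) = (4 + S)/(2*S))
W = 13
a(n, m) = sqrt(13 + n) (a(n, m) = sqrt(n + 13) = sqrt(13 + n))
-43586/a(G(o(1)), -182) = -43586/sqrt(13 + 4) = -43586*sqrt(17)/17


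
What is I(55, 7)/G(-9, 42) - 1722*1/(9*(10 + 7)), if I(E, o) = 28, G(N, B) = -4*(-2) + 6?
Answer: -472/51 ≈ -9.2549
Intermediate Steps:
G(N, B) = 14 (G(N, B) = 8 + 6 = 14)
I(55, 7)/G(-9, 42) - 1722*1/(9*(10 + 7)) = 28/14 - 1722*1/(9*(10 + 7)) = 28*(1/14) - 1722/(17*9) = 2 - 1722/153 = 2 - 1722*1/153 = 2 - 574/51 = -472/51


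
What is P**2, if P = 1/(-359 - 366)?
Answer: 1/525625 ≈ 1.9025e-6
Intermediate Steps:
P = -1/725 (P = 1/(-725) = -1/725 ≈ -0.0013793)
P**2 = (-1/725)**2 = 1/525625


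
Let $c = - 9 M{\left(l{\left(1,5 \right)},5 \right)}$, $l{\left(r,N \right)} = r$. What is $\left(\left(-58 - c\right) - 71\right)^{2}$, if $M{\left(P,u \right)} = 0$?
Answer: $16641$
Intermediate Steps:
$c = 0$ ($c = \left(-9\right) 0 = 0$)
$\left(\left(-58 - c\right) - 71\right)^{2} = \left(\left(-58 - 0\right) - 71\right)^{2} = \left(\left(-58 + 0\right) - 71\right)^{2} = \left(-58 - 71\right)^{2} = \left(-129\right)^{2} = 16641$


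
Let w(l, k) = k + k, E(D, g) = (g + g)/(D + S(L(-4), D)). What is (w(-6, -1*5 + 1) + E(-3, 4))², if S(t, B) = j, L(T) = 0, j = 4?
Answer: 0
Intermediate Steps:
S(t, B) = 4
E(D, g) = 2*g/(4 + D) (E(D, g) = (g + g)/(D + 4) = (2*g)/(4 + D) = 2*g/(4 + D))
w(l, k) = 2*k
(w(-6, -1*5 + 1) + E(-3, 4))² = (2*(-1*5 + 1) + 2*4/(4 - 3))² = (2*(-5 + 1) + 2*4/1)² = (2*(-4) + 2*4*1)² = (-8 + 8)² = 0² = 0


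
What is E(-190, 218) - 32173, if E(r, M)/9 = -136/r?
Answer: -3055823/95 ≈ -32167.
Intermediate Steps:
E(r, M) = -1224/r (E(r, M) = 9*(-136/r) = -1224/r)
E(-190, 218) - 32173 = -1224/(-190) - 32173 = -1224*(-1/190) - 32173 = 612/95 - 32173 = -3055823/95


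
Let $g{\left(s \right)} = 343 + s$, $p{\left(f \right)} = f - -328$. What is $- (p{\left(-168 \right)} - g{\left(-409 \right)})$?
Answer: $-226$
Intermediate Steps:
$p{\left(f \right)} = 328 + f$ ($p{\left(f \right)} = f + 328 = 328 + f$)
$- (p{\left(-168 \right)} - g{\left(-409 \right)}) = - (\left(328 - 168\right) - \left(343 - 409\right)) = - (160 - -66) = - (160 + 66) = \left(-1\right) 226 = -226$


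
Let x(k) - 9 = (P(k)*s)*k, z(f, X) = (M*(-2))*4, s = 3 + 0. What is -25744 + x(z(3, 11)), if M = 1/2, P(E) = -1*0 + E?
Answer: -25687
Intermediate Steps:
P(E) = E (P(E) = 0 + E = E)
M = ½ (M = 1*(½) = ½ ≈ 0.50000)
s = 3
z(f, X) = -4 (z(f, X) = ((½)*(-2))*4 = -1*4 = -4)
x(k) = 9 + 3*k² (x(k) = 9 + (k*3)*k = 9 + (3*k)*k = 9 + 3*k²)
-25744 + x(z(3, 11)) = -25744 + (9 + 3*(-4)²) = -25744 + (9 + 3*16) = -25744 + (9 + 48) = -25744 + 57 = -25687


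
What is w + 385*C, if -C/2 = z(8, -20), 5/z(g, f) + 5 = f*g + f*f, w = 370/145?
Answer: -18852/1363 ≈ -13.831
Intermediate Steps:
w = 74/29 (w = 370*(1/145) = 74/29 ≈ 2.5517)
z(g, f) = 5/(-5 + f² + f*g) (z(g, f) = 5/(-5 + (f*g + f*f)) = 5/(-5 + (f*g + f²)) = 5/(-5 + (f² + f*g)) = 5/(-5 + f² + f*g))
C = -2/47 (C = -10/(-5 + (-20)² - 20*8) = -10/(-5 + 400 - 160) = -10/235 = -2*1/47 = -2/47 ≈ -0.042553)
w + 385*C = 74/29 + 385*(-2/47) = 74/29 - 770/47 = -18852/1363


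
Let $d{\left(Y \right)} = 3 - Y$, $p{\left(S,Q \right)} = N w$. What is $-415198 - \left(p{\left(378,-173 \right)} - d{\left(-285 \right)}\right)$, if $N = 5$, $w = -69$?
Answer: $-414565$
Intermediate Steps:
$p{\left(S,Q \right)} = -345$ ($p{\left(S,Q \right)} = 5 \left(-69\right) = -345$)
$-415198 - \left(p{\left(378,-173 \right)} - d{\left(-285 \right)}\right) = -415198 - \left(-345 - \left(3 - -285\right)\right) = -415198 - \left(-345 - \left(3 + 285\right)\right) = -415198 - \left(-345 - 288\right) = -415198 - -633 = -415198 + 633 = -414565$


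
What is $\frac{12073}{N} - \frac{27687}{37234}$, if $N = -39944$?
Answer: $- \frac{777727805}{743637448} \approx -1.0458$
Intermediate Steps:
$\frac{12073}{N} - \frac{27687}{37234} = \frac{12073}{-39944} - \frac{27687}{37234} = 12073 \left(- \frac{1}{39944}\right) - \frac{27687}{37234} = - \frac{12073}{39944} - \frac{27687}{37234} = - \frac{777727805}{743637448}$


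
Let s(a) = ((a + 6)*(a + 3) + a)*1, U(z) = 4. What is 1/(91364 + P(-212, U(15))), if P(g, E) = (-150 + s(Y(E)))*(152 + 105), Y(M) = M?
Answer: 1/71832 ≈ 1.3921e-5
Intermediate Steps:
s(a) = a + (3 + a)*(6 + a) (s(a) = ((6 + a)*(3 + a) + a)*1 = ((3 + a)*(6 + a) + a)*1 = (a + (3 + a)*(6 + a))*1 = a + (3 + a)*(6 + a))
P(g, E) = -33924 + 257*E² + 2570*E (P(g, E) = (-150 + (18 + E² + 10*E))*(152 + 105) = (-132 + E² + 10*E)*257 = -33924 + 257*E² + 2570*E)
1/(91364 + P(-212, U(15))) = 1/(91364 + (-33924 + 257*4² + 2570*4)) = 1/(91364 + (-33924 + 257*16 + 10280)) = 1/(91364 + (-33924 + 4112 + 10280)) = 1/(91364 - 19532) = 1/71832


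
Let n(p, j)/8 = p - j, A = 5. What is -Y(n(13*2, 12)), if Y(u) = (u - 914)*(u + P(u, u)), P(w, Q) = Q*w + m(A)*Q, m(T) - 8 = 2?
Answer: 11048352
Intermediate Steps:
m(T) = 10 (m(T) = 8 + 2 = 10)
n(p, j) = -8*j + 8*p (n(p, j) = 8*(p - j) = -8*j + 8*p)
P(w, Q) = 10*Q + Q*w (P(w, Q) = Q*w + 10*Q = 10*Q + Q*w)
Y(u) = (-914 + u)*(u + u*(10 + u)) (Y(u) = (u - 914)*(u + u*(10 + u)) = (-914 + u)*(u + u*(10 + u)))
-Y(n(13*2, 12)) = -(-8*12 + 8*(13*2))*(-10054 + (-8*12 + 8*(13*2))**2 - 903*(-8*12 + 8*(13*2))) = -(-96 + 8*26)*(-10054 + (-96 + 8*26)**2 - 903*(-96 + 8*26)) = -(-96 + 208)*(-10054 + (-96 + 208)**2 - 903*(-96 + 208)) = -112*(-10054 + 112**2 - 903*112) = -112*(-10054 + 12544 - 101136) = -112*(-98646) = -1*(-11048352) = 11048352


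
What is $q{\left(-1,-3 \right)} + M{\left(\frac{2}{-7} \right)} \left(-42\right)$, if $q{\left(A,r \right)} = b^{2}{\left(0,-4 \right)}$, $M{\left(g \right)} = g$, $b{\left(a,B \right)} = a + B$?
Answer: $28$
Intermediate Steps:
$b{\left(a,B \right)} = B + a$
$q{\left(A,r \right)} = 16$ ($q{\left(A,r \right)} = \left(-4 + 0\right)^{2} = \left(-4\right)^{2} = 16$)
$q{\left(-1,-3 \right)} + M{\left(\frac{2}{-7} \right)} \left(-42\right) = 16 + \frac{2}{-7} \left(-42\right) = 16 + 2 \left(- \frac{1}{7}\right) \left(-42\right) = 16 - -12 = 16 + 12 = 28$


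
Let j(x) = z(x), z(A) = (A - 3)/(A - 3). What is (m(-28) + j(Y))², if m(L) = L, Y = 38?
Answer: 729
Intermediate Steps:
z(A) = 1 (z(A) = (-3 + A)/(-3 + A) = 1)
j(x) = 1
(m(-28) + j(Y))² = (-28 + 1)² = (-27)² = 729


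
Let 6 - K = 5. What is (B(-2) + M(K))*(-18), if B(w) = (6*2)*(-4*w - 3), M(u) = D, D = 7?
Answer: -1206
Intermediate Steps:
K = 1 (K = 6 - 1*5 = 6 - 5 = 1)
M(u) = 7
B(w) = -36 - 48*w (B(w) = 12*(-3 - 4*w) = -36 - 48*w)
(B(-2) + M(K))*(-18) = ((-36 - 48*(-2)) + 7)*(-18) = ((-36 + 96) + 7)*(-18) = (60 + 7)*(-18) = 67*(-18) = -1206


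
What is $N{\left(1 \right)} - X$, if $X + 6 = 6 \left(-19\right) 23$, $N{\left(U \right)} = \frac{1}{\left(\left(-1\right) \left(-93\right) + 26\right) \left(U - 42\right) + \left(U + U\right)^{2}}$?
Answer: $\frac{12811499}{4875} \approx 2628.0$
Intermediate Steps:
$N{\left(U \right)} = \frac{1}{-4998 + 4 U^{2} + 119 U}$ ($N{\left(U \right)} = \frac{1}{\left(93 + 26\right) \left(-42 + U\right) + \left(2 U\right)^{2}} = \frac{1}{119 \left(-42 + U\right) + 4 U^{2}} = \frac{1}{\left(-4998 + 119 U\right) + 4 U^{2}} = \frac{1}{-4998 + 4 U^{2} + 119 U}$)
$X = -2628$ ($X = -6 + 6 \left(-19\right) 23 = -6 - 2622 = -2628$)
$N{\left(1 \right)} - X = \frac{1}{-4998 + 4 \cdot 1^{2} + 119 \cdot 1} - -2628 = \frac{1}{-4998 + 4 \cdot 1 + 119} + 2628 = \frac{1}{-4998 + 4 + 119} + 2628 = \frac{1}{-4875} + 2628 = - \frac{1}{4875} + 2628 = \frac{12811499}{4875}$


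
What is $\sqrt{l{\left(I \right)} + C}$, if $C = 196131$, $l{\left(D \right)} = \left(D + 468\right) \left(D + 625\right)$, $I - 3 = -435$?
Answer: $\sqrt{203079} \approx 450.64$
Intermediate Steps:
$I = -432$ ($I = 3 - 435 = -432$)
$l{\left(D \right)} = \left(468 + D\right) \left(625 + D\right)$
$\sqrt{l{\left(I \right)} + C} = \sqrt{\left(292500 + \left(-432\right)^{2} + 1093 \left(-432\right)\right) + 196131} = \sqrt{\left(292500 + 186624 - 472176\right) + 196131} = \sqrt{6948 + 196131} = \sqrt{203079}$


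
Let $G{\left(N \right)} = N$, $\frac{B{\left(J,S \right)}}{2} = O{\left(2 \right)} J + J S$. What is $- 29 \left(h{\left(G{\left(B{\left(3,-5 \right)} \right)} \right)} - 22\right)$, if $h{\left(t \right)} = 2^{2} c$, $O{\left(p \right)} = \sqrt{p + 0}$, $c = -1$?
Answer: $754$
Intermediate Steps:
$O{\left(p \right)} = \sqrt{p}$
$B{\left(J,S \right)} = 2 J S + 2 J \sqrt{2}$ ($B{\left(J,S \right)} = 2 \left(\sqrt{2} J + J S\right) = 2 \left(J \sqrt{2} + J S\right) = 2 \left(J S + J \sqrt{2}\right) = 2 J S + 2 J \sqrt{2}$)
$h{\left(t \right)} = -4$ ($h{\left(t \right)} = 2^{2} \left(-1\right) = 4 \left(-1\right) = -4$)
$- 29 \left(h{\left(G{\left(B{\left(3,-5 \right)} \right)} \right)} - 22\right) = - 29 \left(-4 - 22\right) = \left(-29\right) \left(-26\right) = 754$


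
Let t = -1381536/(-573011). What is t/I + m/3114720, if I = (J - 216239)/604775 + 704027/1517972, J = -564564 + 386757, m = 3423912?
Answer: -16723121843037754323601/1424285725007584553940 ≈ -11.741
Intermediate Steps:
J = -177807
t = 1381536/573011 (t = -1381536*(-1/573011) = 1381536/573011 ≈ 2.4110)
I = -172372865787/918031516300 (I = (-177807 - 216239)/604775 + 704027/1517972 = -394046*1/604775 + 704027*(1/1517972) = -394046/604775 + 704027/1517972 = -172372865787/918031516300 ≈ -0.18776)
t/I + m/3114720 = 1381536/(573011*(-172372865787/918031516300)) + 3423912/3114720 = (1381536/573011)*(-918031516300/172372865787) + 3423912*(1/3114720) = -140921509878115200/10974616466386073 + 142663/129780 = -16723121843037754323601/1424285725007584553940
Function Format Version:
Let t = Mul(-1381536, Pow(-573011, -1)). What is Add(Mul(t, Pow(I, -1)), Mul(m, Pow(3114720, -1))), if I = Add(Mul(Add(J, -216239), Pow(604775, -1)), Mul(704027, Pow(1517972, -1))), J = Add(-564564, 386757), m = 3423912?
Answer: Rational(-16723121843037754323601, 1424285725007584553940) ≈ -11.741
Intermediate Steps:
J = -177807
t = Rational(1381536, 573011) (t = Mul(-1381536, Rational(-1, 573011)) = Rational(1381536, 573011) ≈ 2.4110)
I = Rational(-172372865787, 918031516300) (I = Add(Mul(Add(-177807, -216239), Pow(604775, -1)), Mul(704027, Pow(1517972, -1))) = Add(Mul(-394046, Rational(1, 604775)), Mul(704027, Rational(1, 1517972))) = Add(Rational(-394046, 604775), Rational(704027, 1517972)) = Rational(-172372865787, 918031516300) ≈ -0.18776)
Add(Mul(t, Pow(I, -1)), Mul(m, Pow(3114720, -1))) = Add(Mul(Rational(1381536, 573011), Pow(Rational(-172372865787, 918031516300), -1)), Mul(3423912, Pow(3114720, -1))) = Add(Mul(Rational(1381536, 573011), Rational(-918031516300, 172372865787)), Mul(3423912, Rational(1, 3114720))) = Add(Rational(-140921509878115200, 10974616466386073), Rational(142663, 129780)) = Rational(-16723121843037754323601, 1424285725007584553940)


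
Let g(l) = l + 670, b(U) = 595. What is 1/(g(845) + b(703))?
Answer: 1/2110 ≈ 0.00047393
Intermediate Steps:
g(l) = 670 + l
1/(g(845) + b(703)) = 1/((670 + 845) + 595) = 1/(1515 + 595) = 1/2110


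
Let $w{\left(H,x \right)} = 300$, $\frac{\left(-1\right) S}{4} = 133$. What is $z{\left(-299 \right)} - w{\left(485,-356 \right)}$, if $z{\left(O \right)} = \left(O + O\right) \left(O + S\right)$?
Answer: $496638$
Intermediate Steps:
$S = -532$ ($S = \left(-4\right) 133 = -532$)
$z{\left(O \right)} = 2 O \left(-532 + O\right)$ ($z{\left(O \right)} = \left(O + O\right) \left(O - 532\right) = 2 O \left(-532 + O\right)$)
$z{\left(-299 \right)} - w{\left(485,-356 \right)} = 2 \left(-299\right) \left(-532 - 299\right) - 300 = 2 \left(-299\right) \left(-831\right) - 300 = 496938 - 300 = 496638$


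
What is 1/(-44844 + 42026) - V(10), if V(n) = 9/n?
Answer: -6343/7045 ≈ -0.90035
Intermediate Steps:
1/(-44844 + 42026) - V(10) = 1/(-44844 + 42026) - 9/10 = 1/(-2818) - 9/10 = -1/2818 - 1*9/10 = -1/2818 - 9/10 = -6343/7045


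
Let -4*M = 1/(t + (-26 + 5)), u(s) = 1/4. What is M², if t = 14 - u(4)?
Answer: 1/841 ≈ 0.0011891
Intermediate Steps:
u(s) = ¼
t = 55/4 (t = 14 - 1*¼ = 14 - ¼ = 55/4 ≈ 13.750)
M = 1/29 (M = -1/(4*(55/4 + (-26 + 5))) = -1/(4*(55/4 - 21)) = -1/(4*(-29/4)) = -¼*(-4/29) = 1/29 ≈ 0.034483)
M² = (1/29)² = 1/841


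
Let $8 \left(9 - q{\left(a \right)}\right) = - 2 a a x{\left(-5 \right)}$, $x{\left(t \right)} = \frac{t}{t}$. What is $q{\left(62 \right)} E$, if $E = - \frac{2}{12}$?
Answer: $- \frac{485}{3} \approx -161.67$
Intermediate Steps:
$x{\left(t \right)} = 1$
$E = - \frac{1}{6}$ ($E = \left(-2\right) \frac{1}{12} = - \frac{1}{6} \approx -0.16667$)
$q{\left(a \right)} = 9 + \frac{a^{2}}{4}$ ($q{\left(a \right)} = 9 - \frac{\left(-2\right) a a 1}{8} = 9 - \frac{\left(-2\right) a a}{8} = 9 - \frac{\left(-2\right) a^{2}}{8} = 9 + \frac{a^{2}}{4}$)
$q{\left(62 \right)} E = \left(9 + \frac{62^{2}}{4}\right) \left(- \frac{1}{6}\right) = \left(9 + \frac{1}{4} \cdot 3844\right) \left(- \frac{1}{6}\right) = \left(9 + 961\right) \left(- \frac{1}{6}\right) = 970 \left(- \frac{1}{6}\right) = - \frac{485}{3}$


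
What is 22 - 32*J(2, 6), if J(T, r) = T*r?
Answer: -362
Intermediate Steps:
22 - 32*J(2, 6) = 22 - 64*6 = 22 - 32*12 = 22 - 384 = -362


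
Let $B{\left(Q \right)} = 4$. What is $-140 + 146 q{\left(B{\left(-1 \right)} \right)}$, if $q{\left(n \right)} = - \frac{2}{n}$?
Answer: $-213$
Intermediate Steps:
$-140 + 146 q{\left(B{\left(-1 \right)} \right)} = -140 + 146 \left(- \frac{2}{4}\right) = -140 + 146 \left(\left(-2\right) \frac{1}{4}\right) = -140 + 146 \left(- \frac{1}{2}\right) = -140 - 73 = -213$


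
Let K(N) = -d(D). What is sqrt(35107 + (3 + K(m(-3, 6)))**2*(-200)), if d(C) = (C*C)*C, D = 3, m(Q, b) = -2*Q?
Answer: I*sqrt(80093) ≈ 283.01*I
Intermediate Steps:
d(C) = C**3 (d(C) = C**2*C = C**3)
K(N) = -27 (K(N) = -1*3**3 = -1*27 = -27)
sqrt(35107 + (3 + K(m(-3, 6)))**2*(-200)) = sqrt(35107 + (3 - 27)**2*(-200)) = sqrt(35107 + (-24)**2*(-200)) = sqrt(35107 + 576*(-200)) = sqrt(35107 - 115200) = sqrt(-80093) = I*sqrt(80093)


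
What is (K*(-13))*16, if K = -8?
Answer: 1664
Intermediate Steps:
(K*(-13))*16 = -8*(-13)*16 = 104*16 = 1664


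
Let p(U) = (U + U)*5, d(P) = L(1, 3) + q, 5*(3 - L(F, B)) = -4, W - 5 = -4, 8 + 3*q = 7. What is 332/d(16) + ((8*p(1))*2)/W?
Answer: 3325/13 ≈ 255.77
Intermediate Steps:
q = -⅓ (q = -8/3 + (⅓)*7 = -8/3 + 7/3 = -⅓ ≈ -0.33333)
W = 1 (W = 5 - 4 = 1)
L(F, B) = 19/5 (L(F, B) = 3 - ⅕*(-4) = 3 + ⅘ = 19/5)
d(P) = 52/15 (d(P) = 19/5 - ⅓ = 52/15)
p(U) = 10*U (p(U) = (2*U)*5 = 10*U)
332/d(16) + ((8*p(1))*2)/W = 332/(52/15) + ((8*(10*1))*2)/1 = 332*(15/52) + ((8*10)*2)*1 = 1245/13 + (80*2)*1 = 1245/13 + 160*1 = 1245/13 + 160 = 3325/13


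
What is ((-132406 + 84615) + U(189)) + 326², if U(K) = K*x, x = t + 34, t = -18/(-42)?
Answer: 64992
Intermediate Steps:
t = 3/7 (t = -18*(-1/42) = 3/7 ≈ 0.42857)
x = 241/7 (x = 3/7 + 34 = 241/7 ≈ 34.429)
U(K) = 241*K/7 (U(K) = K*(241/7) = 241*K/7)
((-132406 + 84615) + U(189)) + 326² = ((-132406 + 84615) + (241/7)*189) + 326² = (-47791 + 6507) + 106276 = -41284 + 106276 = 64992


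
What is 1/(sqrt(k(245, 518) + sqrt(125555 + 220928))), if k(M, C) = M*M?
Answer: 1/sqrt(60025 + sqrt(346483)) ≈ 0.0040618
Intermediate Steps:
k(M, C) = M**2
1/(sqrt(k(245, 518) + sqrt(125555 + 220928))) = 1/(sqrt(245**2 + sqrt(125555 + 220928))) = 1/(sqrt(60025 + sqrt(346483))) = 1/sqrt(60025 + sqrt(346483))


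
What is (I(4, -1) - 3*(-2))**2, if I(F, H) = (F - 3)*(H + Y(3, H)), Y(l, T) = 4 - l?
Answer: 36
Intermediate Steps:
I(F, H) = (1 + H)*(-3 + F) (I(F, H) = (F - 3)*(H + (4 - 1*3)) = (-3 + F)*(H + (4 - 3)) = (-3 + F)*(H + 1) = (-3 + F)*(1 + H) = (1 + H)*(-3 + F))
(I(4, -1) - 3*(-2))**2 = ((-3 + 4 - 3*(-1) + 4*(-1)) - 3*(-2))**2 = ((-3 + 4 + 3 - 4) + 6)**2 = (0 + 6)**2 = 6**2 = 36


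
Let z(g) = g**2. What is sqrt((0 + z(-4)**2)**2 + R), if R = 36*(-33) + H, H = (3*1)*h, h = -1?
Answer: sqrt(64345) ≈ 253.66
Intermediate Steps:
H = -3 (H = (3*1)*(-1) = 3*(-1) = -3)
R = -1191 (R = 36*(-33) - 3 = -1188 - 3 = -1191)
sqrt((0 + z(-4)**2)**2 + R) = sqrt((0 + ((-4)**2)**2)**2 - 1191) = sqrt((0 + 16**2)**2 - 1191) = sqrt((0 + 256)**2 - 1191) = sqrt(256**2 - 1191) = sqrt(65536 - 1191) = sqrt(64345)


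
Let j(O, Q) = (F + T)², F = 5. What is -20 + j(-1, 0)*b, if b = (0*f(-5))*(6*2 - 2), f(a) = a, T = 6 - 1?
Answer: -20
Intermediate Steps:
T = 5
b = 0 (b = (0*(-5))*(6*2 - 2) = 0*(12 - 2) = 0*10 = 0)
j(O, Q) = 100 (j(O, Q) = (5 + 5)² = 10² = 100)
-20 + j(-1, 0)*b = -20 + 100*0 = -20 + 0 = -20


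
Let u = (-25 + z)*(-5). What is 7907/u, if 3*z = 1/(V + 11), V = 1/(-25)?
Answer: 6499554/102625 ≈ 63.333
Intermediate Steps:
V = -1/25 ≈ -0.040000
z = 25/822 (z = 1/(3*(-1/25 + 11)) = 1/(3*(274/25)) = (⅓)*(25/274) = 25/822 ≈ 0.030414)
u = 102625/822 (u = (-25 + 25/822)*(-5) = -20525/822*(-5) = 102625/822 ≈ 124.85)
7907/u = 7907/(102625/822) = 7907*(822/102625) = 6499554/102625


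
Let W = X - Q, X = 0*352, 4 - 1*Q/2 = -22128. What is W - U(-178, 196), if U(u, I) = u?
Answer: -44086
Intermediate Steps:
Q = 44264 (Q = 8 - 2*(-22128) = 8 + 44256 = 44264)
X = 0
W = -44264 (W = 0 - 1*44264 = 0 - 44264 = -44264)
W - U(-178, 196) = -44264 - 1*(-178) = -44264 + 178 = -44086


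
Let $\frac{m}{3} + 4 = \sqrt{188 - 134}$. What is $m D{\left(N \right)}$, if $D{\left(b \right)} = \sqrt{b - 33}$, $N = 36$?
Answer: $- 12 \sqrt{3} + 27 \sqrt{2} \approx 17.399$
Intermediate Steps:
$m = -12 + 9 \sqrt{6}$ ($m = -12 + 3 \sqrt{188 - 134} = -12 + 3 \sqrt{54} = -12 + 3 \cdot 3 \sqrt{6} = -12 + 9 \sqrt{6} \approx 10.045$)
$D{\left(b \right)} = \sqrt{-33 + b}$
$m D{\left(N \right)} = \left(-12 + 9 \sqrt{6}\right) \sqrt{-33 + 36} = \left(-12 + 9 \sqrt{6}\right) \sqrt{3} = \sqrt{3} \left(-12 + 9 \sqrt{6}\right)$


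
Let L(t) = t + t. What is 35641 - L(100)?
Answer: 35441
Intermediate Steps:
L(t) = 2*t
35641 - L(100) = 35641 - 2*100 = 35641 - 1*200 = 35641 - 200 = 35441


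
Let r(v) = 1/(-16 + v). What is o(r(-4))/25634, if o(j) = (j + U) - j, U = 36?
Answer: 18/12817 ≈ 0.0014044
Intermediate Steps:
o(j) = 36 (o(j) = (j + 36) - j = (36 + j) - j = 36)
o(r(-4))/25634 = 36/25634 = 36*(1/25634) = 18/12817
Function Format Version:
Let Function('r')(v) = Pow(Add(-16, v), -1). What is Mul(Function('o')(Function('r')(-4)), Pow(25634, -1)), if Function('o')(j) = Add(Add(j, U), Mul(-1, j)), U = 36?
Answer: Rational(18, 12817) ≈ 0.0014044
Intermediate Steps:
Function('o')(j) = 36 (Function('o')(j) = Add(Add(j, 36), Mul(-1, j)) = Add(Add(36, j), Mul(-1, j)) = 36)
Mul(Function('o')(Function('r')(-4)), Pow(25634, -1)) = Mul(36, Pow(25634, -1)) = Mul(36, Rational(1, 25634)) = Rational(18, 12817)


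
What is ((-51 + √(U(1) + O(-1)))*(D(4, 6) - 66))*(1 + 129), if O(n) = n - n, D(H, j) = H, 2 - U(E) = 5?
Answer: 411060 - 8060*I*√3 ≈ 4.1106e+5 - 13960.0*I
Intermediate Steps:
U(E) = -3 (U(E) = 2 - 1*5 = 2 - 5 = -3)
O(n) = 0
((-51 + √(U(1) + O(-1)))*(D(4, 6) - 66))*(1 + 129) = ((-51 + √(-3 + 0))*(4 - 66))*(1 + 129) = ((-51 + √(-3))*(-62))*130 = ((-51 + I*√3)*(-62))*130 = (3162 - 62*I*√3)*130 = 411060 - 8060*I*√3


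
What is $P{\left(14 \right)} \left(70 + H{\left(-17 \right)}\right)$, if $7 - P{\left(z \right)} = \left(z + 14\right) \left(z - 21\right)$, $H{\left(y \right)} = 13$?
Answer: $16849$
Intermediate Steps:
$P{\left(z \right)} = 7 - \left(-21 + z\right) \left(14 + z\right)$ ($P{\left(z \right)} = 7 - \left(z + 14\right) \left(z - 21\right) = 7 - \left(14 + z\right) \left(-21 + z\right) = 7 - \left(-21 + z\right) \left(14 + z\right)$)
$P{\left(14 \right)} \left(70 + H{\left(-17 \right)}\right) = \left(301 - 14^{2} + 7 \cdot 14\right) \left(70 + 13\right) = \left(301 - 196 + 98\right) 83 = 203 \cdot 83 = 16849$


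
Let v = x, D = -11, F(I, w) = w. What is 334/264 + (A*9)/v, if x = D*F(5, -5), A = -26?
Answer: -1973/660 ≈ -2.9894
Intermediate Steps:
x = 55 (x = -11*(-5) = 55)
v = 55
334/264 + (A*9)/v = 334/264 - 26*9/55 = 334*(1/264) - 234*1/55 = 167/132 - 234/55 = -1973/660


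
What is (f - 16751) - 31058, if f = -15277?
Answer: -63086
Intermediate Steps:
(f - 16751) - 31058 = (-15277 - 16751) - 31058 = -32028 - 31058 = -63086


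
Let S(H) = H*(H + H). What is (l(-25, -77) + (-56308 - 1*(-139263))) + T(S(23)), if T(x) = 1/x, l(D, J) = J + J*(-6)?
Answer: 88173721/1058 ≈ 83340.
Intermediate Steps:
l(D, J) = -5*J (l(D, J) = J - 6*J = -5*J)
S(H) = 2*H**2 (S(H) = H*(2*H) = 2*H**2)
(l(-25, -77) + (-56308 - 1*(-139263))) + T(S(23)) = (-5*(-77) + (-56308 - 1*(-139263))) + 1/(2*23**2) = (385 + (-56308 + 139263)) + 1/(2*529) = (385 + 82955) + 1/1058 = 83340 + 1/1058 = 88173721/1058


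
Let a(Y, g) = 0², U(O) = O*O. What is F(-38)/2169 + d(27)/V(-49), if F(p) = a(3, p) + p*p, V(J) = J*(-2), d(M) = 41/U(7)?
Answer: 7023017/10415538 ≈ 0.67428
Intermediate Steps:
U(O) = O²
a(Y, g) = 0
d(M) = 41/49 (d(M) = 41/(7²) = 41/49)
V(J) = -2*J
F(p) = p² (F(p) = 0 + p*p = 0 + p² = p²)
F(-38)/2169 + d(27)/V(-49) = (-38)²/2169 + 41/(49*((-2*(-49)))) = 1444*(1/2169) + (41/49)/98 = 1444/2169 + (41/49)*(1/98) = 1444/2169 + 41/4802 = 7023017/10415538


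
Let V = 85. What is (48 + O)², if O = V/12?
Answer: 436921/144 ≈ 3034.2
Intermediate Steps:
O = 85/12 ≈ 7.0833
(48 + O)² = (48 + 85/12)² = (661/12)² = 436921/144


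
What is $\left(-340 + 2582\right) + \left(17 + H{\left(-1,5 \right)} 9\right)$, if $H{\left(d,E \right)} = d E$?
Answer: $2214$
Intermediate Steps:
$H{\left(d,E \right)} = E d$
$\left(-340 + 2582\right) + \left(17 + H{\left(-1,5 \right)} 9\right) = \left(-340 + 2582\right) + \left(17 + 5 \left(-1\right) 9\right) = 2242 + \left(17 - 45\right) = 2242 - 28 = 2214$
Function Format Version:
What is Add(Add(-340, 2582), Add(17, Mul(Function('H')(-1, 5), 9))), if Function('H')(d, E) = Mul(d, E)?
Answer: 2214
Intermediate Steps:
Function('H')(d, E) = Mul(E, d)
Add(Add(-340, 2582), Add(17, Mul(Function('H')(-1, 5), 9))) = Add(Add(-340, 2582), Add(17, Mul(Mul(5, -1), 9))) = Add(2242, Add(17, Mul(-5, 9))) = Add(2242, Add(17, -45)) = Add(2242, -28) = 2214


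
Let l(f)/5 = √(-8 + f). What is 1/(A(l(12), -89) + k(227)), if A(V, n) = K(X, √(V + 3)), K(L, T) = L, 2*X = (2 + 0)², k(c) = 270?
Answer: 1/272 ≈ 0.0036765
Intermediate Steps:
X = 2 (X = (2 + 0)²/2 = (½)*2² = (½)*4 = 2)
l(f) = 5*√(-8 + f)
A(V, n) = 2
1/(A(l(12), -89) + k(227)) = 1/(2 + 270) = 1/272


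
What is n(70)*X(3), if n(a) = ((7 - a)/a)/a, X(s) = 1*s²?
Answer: -81/700 ≈ -0.11571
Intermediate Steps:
X(s) = s²
n(a) = (7 - a)/a² (n(a) = ((7 - a)/a)/a = (7 - a)/a²)
n(70)*X(3) = ((7 - 1*70)/70²)*3² = ((7 - 70)/4900)*9 = ((1/4900)*(-63))*9 = -9/700*9 = -81/700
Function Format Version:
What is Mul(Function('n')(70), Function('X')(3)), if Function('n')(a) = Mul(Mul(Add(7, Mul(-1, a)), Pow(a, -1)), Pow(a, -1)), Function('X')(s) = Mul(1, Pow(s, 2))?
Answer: Rational(-81, 700) ≈ -0.11571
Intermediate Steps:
Function('X')(s) = Pow(s, 2)
Function('n')(a) = Mul(Pow(a, -2), Add(7, Mul(-1, a))) (Function('n')(a) = Mul(Mul(Pow(a, -1), Add(7, Mul(-1, a))), Pow(a, -1)) = Mul(Pow(a, -2), Add(7, Mul(-1, a))))
Mul(Function('n')(70), Function('X')(3)) = Mul(Mul(Pow(70, -2), Add(7, Mul(-1, 70))), Pow(3, 2)) = Mul(Mul(Rational(1, 4900), Add(7, -70)), 9) = Mul(Mul(Rational(1, 4900), -63), 9) = Mul(Rational(-9, 700), 9) = Rational(-81, 700)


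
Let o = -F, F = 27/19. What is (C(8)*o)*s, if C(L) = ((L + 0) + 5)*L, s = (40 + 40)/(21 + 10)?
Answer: -224640/589 ≈ -381.39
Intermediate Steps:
F = 27/19 (F = 27*(1/19) = 27/19 ≈ 1.4211)
o = -27/19 (o = -1*27/19 = -27/19 ≈ -1.4211)
s = 80/31 ≈ 2.5806
C(L) = L*(5 + L) (C(L) = (L + 5)*L = (5 + L)*L = L*(5 + L))
(C(8)*o)*s = ((8*(5 + 8))*(-27/19))*(80/31) = ((8*13)*(-27/19))*(80/31) = (104*(-27/19))*(80/31) = -2808/19*80/31 = -224640/589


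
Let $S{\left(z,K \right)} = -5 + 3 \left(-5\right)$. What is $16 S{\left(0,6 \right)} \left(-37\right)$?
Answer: $11840$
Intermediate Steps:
$S{\left(z,K \right)} = -20$ ($S{\left(z,K \right)} = -5 - 15 = -20$)
$16 S{\left(0,6 \right)} \left(-37\right) = 16 \left(-20\right) \left(-37\right) = \left(-320\right) \left(-37\right) = 11840$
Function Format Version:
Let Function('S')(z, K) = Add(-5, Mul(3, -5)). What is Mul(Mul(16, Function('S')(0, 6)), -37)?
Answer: 11840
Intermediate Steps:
Function('S')(z, K) = -20 (Function('S')(z, K) = Add(-5, -15) = -20)
Mul(Mul(16, Function('S')(0, 6)), -37) = Mul(Mul(16, -20), -37) = Mul(-320, -37) = 11840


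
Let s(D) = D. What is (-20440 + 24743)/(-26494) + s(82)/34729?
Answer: -11328183/70777702 ≈ -0.16005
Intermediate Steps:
(-20440 + 24743)/(-26494) + s(82)/34729 = (-20440 + 24743)/(-26494) + 82/34729 = 4303*(-1/26494) + 82*(1/34729) = -331/2038 + 82/34729 = -11328183/70777702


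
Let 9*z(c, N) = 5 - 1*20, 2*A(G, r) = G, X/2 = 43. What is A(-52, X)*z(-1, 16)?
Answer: 130/3 ≈ 43.333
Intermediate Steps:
X = 86 (X = 2*43 = 86)
A(G, r) = G/2
z(c, N) = -5/3 (z(c, N) = (5 - 1*20)/9 = (5 - 20)/9 = (1/9)*(-15) = -5/3)
A(-52, X)*z(-1, 16) = ((1/2)*(-52))*(-5/3) = -26*(-5/3) = 130/3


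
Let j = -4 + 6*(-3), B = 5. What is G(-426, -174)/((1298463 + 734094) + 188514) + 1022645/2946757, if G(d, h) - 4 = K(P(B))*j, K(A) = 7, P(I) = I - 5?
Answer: 756975046415/2181652172249 ≈ 0.34697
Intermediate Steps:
P(I) = -5 + I
j = -22 (j = -4 - 18 = -22)
G(d, h) = -150 (G(d, h) = 4 + 7*(-22) = 4 - 154 = -150)
G(-426, -174)/((1298463 + 734094) + 188514) + 1022645/2946757 = -150/((1298463 + 734094) + 188514) + 1022645/2946757 = -150/(2032557 + 188514) + 1022645*(1/2946757) = -150/2221071 + 1022645/2946757 = -150*1/2221071 + 1022645/2946757 = -50/740357 + 1022645/2946757 = 756975046415/2181652172249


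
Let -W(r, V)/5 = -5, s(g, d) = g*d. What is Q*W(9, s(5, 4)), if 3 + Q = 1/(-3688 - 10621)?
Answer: -1073200/14309 ≈ -75.002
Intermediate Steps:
s(g, d) = d*g
W(r, V) = 25 (W(r, V) = -5*(-5) = 25)
Q = -42928/14309 (Q = -3 + 1/(-3688 - 10621) = -3 + 1/(-14309) = -3 - 1/14309 = -42928/14309 ≈ -3.0001)
Q*W(9, s(5, 4)) = -42928/14309*25 = -1073200/14309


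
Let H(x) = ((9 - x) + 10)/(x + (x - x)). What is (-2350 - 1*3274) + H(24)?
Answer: -134981/24 ≈ -5624.2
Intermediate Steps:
H(x) = (19 - x)/x (H(x) = (19 - x)/(x + 0) = (19 - x)/x)
(-2350 - 1*3274) + H(24) = (-2350 - 1*3274) + (19 - 1*24)/24 = (-2350 - 3274) + (19 - 24)/24 = -5624 + (1/24)*(-5) = -5624 - 5/24 = -134981/24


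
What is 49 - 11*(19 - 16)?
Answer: 16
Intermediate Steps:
49 - 11*(19 - 16) = 49 - 11*3 = 49 - 33 = 16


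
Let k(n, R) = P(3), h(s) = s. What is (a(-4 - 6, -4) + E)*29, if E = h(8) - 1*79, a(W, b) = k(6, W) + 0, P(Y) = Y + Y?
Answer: -1885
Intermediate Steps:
P(Y) = 2*Y
k(n, R) = 6 (k(n, R) = 2*3 = 6)
a(W, b) = 6 (a(W, b) = 6 + 0 = 6)
E = -71 (E = 8 - 1*79 = 8 - 79 = -71)
(a(-4 - 6, -4) + E)*29 = (6 - 71)*29 = -65*29 = -1885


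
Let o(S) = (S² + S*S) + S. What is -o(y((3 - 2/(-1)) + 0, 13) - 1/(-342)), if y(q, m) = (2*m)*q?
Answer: -992191676/29241 ≈ -33932.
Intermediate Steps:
y(q, m) = 2*m*q
o(S) = S + 2*S² (o(S) = (S² + S²) + S = 2*S² + S = S + 2*S²)
-o(y((3 - 2/(-1)) + 0, 13) - 1/(-342)) = -(2*13*((3 - 2/(-1)) + 0) - 1/(-342))*(1 + 2*(2*13*((3 - 2/(-1)) + 0) - 1/(-342))) = -(2*13*((3 - 2*(-1)) + 0) - 1*(-1/342))*(1 + 2*(2*13*((3 - 2*(-1)) + 0) - 1*(-1/342))) = -(2*13*((3 + 2) + 0) + 1/342)*(1 + 2*(2*13*((3 + 2) + 0) + 1/342)) = -(2*13*(5 + 0) + 1/342)*(1 + 2*(2*13*(5 + 0) + 1/342)) = -(2*13*5 + 1/342)*(1 + 2*(2*13*5 + 1/342)) = -(130 + 1/342)*(1 + 2*(130 + 1/342)) = -44461*(1 + 2*(44461/342))/342 = -44461*(1 + 44461/171)/342 = -44461*44632/(342*171) = -1*992191676/29241 = -992191676/29241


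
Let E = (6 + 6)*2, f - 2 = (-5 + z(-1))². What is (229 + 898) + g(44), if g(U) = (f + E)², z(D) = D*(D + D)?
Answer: 2352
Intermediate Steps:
z(D) = 2*D² (z(D) = D*(2*D) = 2*D²)
f = 11 (f = 2 + (-5 + 2*(-1)²)² = 2 + (-5 + 2*1)² = 2 + (-5 + 2)² = 2 + (-3)² = 2 + 9 = 11)
E = 24 (E = 12*2 = 24)
g(U) = 1225 (g(U) = (11 + 24)² = 35² = 1225)
(229 + 898) + g(44) = (229 + 898) + 1225 = 1127 + 1225 = 2352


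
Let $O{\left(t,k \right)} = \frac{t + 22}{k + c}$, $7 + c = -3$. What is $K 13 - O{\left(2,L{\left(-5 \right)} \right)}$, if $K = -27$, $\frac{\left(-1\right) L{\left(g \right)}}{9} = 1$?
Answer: $- \frac{6645}{19} \approx -349.74$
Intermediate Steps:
$c = -10$ ($c = -7 - 3 = -10$)
$L{\left(g \right)} = -9$ ($L{\left(g \right)} = \left(-9\right) 1 = -9$)
$O{\left(t,k \right)} = \frac{22 + t}{-10 + k}$ ($O{\left(t,k \right)} = \frac{t + 22}{k - 10} = \frac{22 + t}{-10 + k}$)
$K 13 - O{\left(2,L{\left(-5 \right)} \right)} = \left(-27\right) 13 - \frac{22 + 2}{-10 - 9} = -351 - \frac{1}{-19} \cdot 24 = -351 - \left(- \frac{1}{19}\right) 24 = -351 - - \frac{24}{19} = -351 + \frac{24}{19} = - \frac{6645}{19}$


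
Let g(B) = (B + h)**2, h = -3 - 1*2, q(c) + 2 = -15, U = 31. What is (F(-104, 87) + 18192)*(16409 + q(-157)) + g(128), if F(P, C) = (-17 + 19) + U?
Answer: 298759329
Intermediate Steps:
F(P, C) = 33 (F(P, C) = (-17 + 19) + 31 = 2 + 31 = 33)
q(c) = -17 (q(c) = -2 - 15 = -17)
h = -5 (h = -3 - 2 = -5)
g(B) = (-5 + B)**2 (g(B) = (B - 5)**2 = (-5 + B)**2)
(F(-104, 87) + 18192)*(16409 + q(-157)) + g(128) = (33 + 18192)*(16409 - 17) + (-5 + 128)**2 = 18225*16392 + 123**2 = 298744200 + 15129 = 298759329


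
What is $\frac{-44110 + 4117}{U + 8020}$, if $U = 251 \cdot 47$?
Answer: $- \frac{39993}{19817} \approx -2.0181$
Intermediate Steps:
$U = 11797$
$\frac{-44110 + 4117}{U + 8020} = \frac{-44110 + 4117}{11797 + 8020} = - \frac{39993}{19817}$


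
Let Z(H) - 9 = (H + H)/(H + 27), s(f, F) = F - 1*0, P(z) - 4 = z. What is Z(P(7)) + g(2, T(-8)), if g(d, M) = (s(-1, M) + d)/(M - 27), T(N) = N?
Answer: 6484/665 ≈ 9.7504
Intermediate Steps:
P(z) = 4 + z
s(f, F) = F (s(f, F) = F + 0 = F)
g(d, M) = (M + d)/(-27 + M) (g(d, M) = (M + d)/(M - 27) = (M + d)/(-27 + M))
Z(H) = 9 + 2*H/(27 + H) (Z(H) = 9 + (H + H)/(H + 27) = 9 + (2*H)/(27 + H) = 9 + 2*H/(27 + H))
Z(P(7)) + g(2, T(-8)) = (243 + 11*(4 + 7))/(27 + (4 + 7)) + (-8 + 2)/(-27 - 8) = (243 + 11*11)/(27 + 11) - 6/(-35) = (243 + 121)/38 - 1/35*(-6) = (1/38)*364 + 6/35 = 182/19 + 6/35 = 6484/665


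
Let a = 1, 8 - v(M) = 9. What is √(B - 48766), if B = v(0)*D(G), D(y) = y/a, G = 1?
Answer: I*√48767 ≈ 220.83*I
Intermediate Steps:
v(M) = -1 (v(M) = 8 - 1*9 = 8 - 9 = -1)
D(y) = y (D(y) = y/1 = y*1 = y)
B = -1 (B = -1*1 = -1)
√(B - 48766) = √(-1 - 48766) = √(-48767) = I*√48767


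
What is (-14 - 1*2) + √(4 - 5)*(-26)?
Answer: -16 - 26*I ≈ -16.0 - 26.0*I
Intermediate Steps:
(-14 - 1*2) + √(4 - 5)*(-26) = (-14 - 2) + √(-1)*(-26) = -16 + I*(-26) = -16 - 26*I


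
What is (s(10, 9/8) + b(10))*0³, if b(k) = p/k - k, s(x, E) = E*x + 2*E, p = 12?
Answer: 0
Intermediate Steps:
s(x, E) = 2*E + E*x
b(k) = -k + 12/k (b(k) = 12/k - k = -k + 12/k)
(s(10, 9/8) + b(10))*0³ = ((9/8)*(2 + 10) + (-1*10 + 12/10))*0³ = ((9*(⅛))*12 + (-10 + 12*(⅒)))*0 = ((9/8)*12 + (-10 + 6/5))*0 = (27/2 - 44/5)*0 = (47/10)*0 = 0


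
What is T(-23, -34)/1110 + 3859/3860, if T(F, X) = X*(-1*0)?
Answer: 3859/3860 ≈ 0.99974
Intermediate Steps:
T(F, X) = 0 (T(F, X) = X*0 = 0)
T(-23, -34)/1110 + 3859/3860 = 0/1110 + 3859/3860 = 0*(1/1110) + 3859*(1/3860) = 0 + 3859/3860 = 3859/3860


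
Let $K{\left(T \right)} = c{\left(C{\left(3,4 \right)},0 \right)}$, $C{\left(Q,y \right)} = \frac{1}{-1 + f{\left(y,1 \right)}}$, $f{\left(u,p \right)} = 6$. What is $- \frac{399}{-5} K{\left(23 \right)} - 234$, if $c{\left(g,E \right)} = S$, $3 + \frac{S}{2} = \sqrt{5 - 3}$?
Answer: $- \frac{3564}{5} + \frac{798 \sqrt{2}}{5} \approx -487.09$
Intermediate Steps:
$C{\left(Q,y \right)} = \frac{1}{5}$ ($C{\left(Q,y \right)} = \frac{1}{-1 + 6} = \frac{1}{5}$)
$S = -6 + 2 \sqrt{2}$ ($S = -6 + 2 \sqrt{5 - 3} = -6 + 2 \sqrt{2} \approx -3.1716$)
$c{\left(g,E \right)} = -6 + 2 \sqrt{2}$
$K{\left(T \right)} = -6 + 2 \sqrt{2}$
$- \frac{399}{-5} K{\left(23 \right)} - 234 = - \frac{399}{-5} \left(-6 + 2 \sqrt{2}\right) - 234 = \left(-399\right) \left(- \frac{1}{5}\right) \left(-6 + 2 \sqrt{2}\right) - 234 = \frac{399 \left(-6 + 2 \sqrt{2}\right)}{5} - 234 = \left(- \frac{2394}{5} + \frac{798 \sqrt{2}}{5}\right) - 234 = - \frac{3564}{5} + \frac{798 \sqrt{2}}{5}$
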